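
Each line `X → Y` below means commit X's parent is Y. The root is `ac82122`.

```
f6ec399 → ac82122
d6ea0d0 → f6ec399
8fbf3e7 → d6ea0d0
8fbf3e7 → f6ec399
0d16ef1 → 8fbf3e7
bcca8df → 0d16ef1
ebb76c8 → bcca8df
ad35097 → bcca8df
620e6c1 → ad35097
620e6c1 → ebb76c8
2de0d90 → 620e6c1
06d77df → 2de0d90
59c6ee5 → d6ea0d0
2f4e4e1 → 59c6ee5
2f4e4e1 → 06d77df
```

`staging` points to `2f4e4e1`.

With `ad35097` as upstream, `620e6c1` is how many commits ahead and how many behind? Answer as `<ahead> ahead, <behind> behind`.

2 ahead, 0 behind

Reachable from 620e6c1: {0d16ef1, 620e6c1, 8fbf3e7, ac82122, ad35097, bcca8df, d6ea0d0, ebb76c8, f6ec399}.
Reachable from ad35097: {0d16ef1, 8fbf3e7, ac82122, ad35097, bcca8df, d6ea0d0, f6ec399}.
Only in 620e6c1's history (ahead): {620e6c1, ebb76c8} — 2.
Only in ad35097's history (behind): {} — 0.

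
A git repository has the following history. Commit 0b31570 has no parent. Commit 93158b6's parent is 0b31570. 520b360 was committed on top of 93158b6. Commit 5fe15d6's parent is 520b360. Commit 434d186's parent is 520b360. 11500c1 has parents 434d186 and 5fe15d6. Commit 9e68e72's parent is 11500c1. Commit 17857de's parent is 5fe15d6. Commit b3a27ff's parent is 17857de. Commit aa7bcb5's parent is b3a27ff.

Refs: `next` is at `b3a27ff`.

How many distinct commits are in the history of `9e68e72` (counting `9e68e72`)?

Walking parent pointers from 9e68e72: reachable set = {0b31570, 11500c1, 434d186, 520b360, 5fe15d6, 93158b6, 9e68e72}.
That is 7 commits.

7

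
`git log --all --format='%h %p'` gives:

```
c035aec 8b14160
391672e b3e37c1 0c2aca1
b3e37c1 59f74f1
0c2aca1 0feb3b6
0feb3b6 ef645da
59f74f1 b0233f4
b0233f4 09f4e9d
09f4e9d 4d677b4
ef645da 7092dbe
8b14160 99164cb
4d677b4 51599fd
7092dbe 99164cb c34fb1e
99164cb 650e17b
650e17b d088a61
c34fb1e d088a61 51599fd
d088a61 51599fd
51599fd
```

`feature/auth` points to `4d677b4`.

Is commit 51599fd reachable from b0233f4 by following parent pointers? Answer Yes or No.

Ancestors of b0233f4 (commits reachable by following parents): {09f4e9d, 4d677b4, 51599fd, b0233f4}.
51599fd is in that set, so it is an ancestor of b0233f4.

Yes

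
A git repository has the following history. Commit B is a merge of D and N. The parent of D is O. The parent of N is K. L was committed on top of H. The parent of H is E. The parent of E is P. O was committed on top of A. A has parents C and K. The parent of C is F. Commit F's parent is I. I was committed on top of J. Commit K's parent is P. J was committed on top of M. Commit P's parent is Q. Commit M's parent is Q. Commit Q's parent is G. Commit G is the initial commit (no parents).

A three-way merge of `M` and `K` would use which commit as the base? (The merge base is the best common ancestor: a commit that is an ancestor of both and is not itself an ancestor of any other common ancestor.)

Q

Ancestors of M: {G, M, Q}.
Ancestors of K: {G, K, P, Q}.
Common ancestors: {G, Q}.
Among these, Q is not an ancestor of any other common ancestor — it is the merge base.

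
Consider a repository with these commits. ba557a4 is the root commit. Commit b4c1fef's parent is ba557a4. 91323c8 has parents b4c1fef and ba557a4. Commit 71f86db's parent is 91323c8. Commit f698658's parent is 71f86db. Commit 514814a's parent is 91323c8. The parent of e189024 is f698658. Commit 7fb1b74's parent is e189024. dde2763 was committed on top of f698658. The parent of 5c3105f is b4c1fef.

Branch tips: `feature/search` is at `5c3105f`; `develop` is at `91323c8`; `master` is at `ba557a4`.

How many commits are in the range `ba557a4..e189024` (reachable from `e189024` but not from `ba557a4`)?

Reachable from e189024: {71f86db, 91323c8, b4c1fef, ba557a4, e189024, f698658}.
Reachable from ba557a4: {ba557a4}.
In e189024's history but not ba557a4's: {71f86db, 91323c8, b4c1fef, e189024, f698658} — 5 commits.

5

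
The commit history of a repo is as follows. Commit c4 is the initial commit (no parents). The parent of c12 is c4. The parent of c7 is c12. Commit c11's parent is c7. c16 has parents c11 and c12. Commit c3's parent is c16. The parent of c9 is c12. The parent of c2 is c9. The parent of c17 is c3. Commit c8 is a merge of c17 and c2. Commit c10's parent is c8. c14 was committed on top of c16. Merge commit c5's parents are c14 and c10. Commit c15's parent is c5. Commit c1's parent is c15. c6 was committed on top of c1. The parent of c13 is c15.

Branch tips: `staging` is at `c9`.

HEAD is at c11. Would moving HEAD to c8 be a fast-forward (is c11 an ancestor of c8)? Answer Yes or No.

A fast-forward from c11 to c8 is possible iff c11 is an ancestor of c8.
Ancestors of c8: {c11, c12, c16, c17, c2, c3, c4, c7, c8, c9}.
c11 is among them, so fast-forward is possible.

Yes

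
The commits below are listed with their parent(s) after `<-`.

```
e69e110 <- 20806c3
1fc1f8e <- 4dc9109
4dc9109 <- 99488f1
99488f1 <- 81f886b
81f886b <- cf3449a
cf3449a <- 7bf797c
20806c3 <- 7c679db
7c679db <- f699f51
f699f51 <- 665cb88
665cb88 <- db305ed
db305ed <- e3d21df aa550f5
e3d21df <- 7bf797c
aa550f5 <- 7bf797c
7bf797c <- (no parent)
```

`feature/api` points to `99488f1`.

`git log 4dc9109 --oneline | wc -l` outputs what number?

Walking parent pointers from 4dc9109: reachable set = {4dc9109, 7bf797c, 81f886b, 99488f1, cf3449a}.
That is 5 commits.

5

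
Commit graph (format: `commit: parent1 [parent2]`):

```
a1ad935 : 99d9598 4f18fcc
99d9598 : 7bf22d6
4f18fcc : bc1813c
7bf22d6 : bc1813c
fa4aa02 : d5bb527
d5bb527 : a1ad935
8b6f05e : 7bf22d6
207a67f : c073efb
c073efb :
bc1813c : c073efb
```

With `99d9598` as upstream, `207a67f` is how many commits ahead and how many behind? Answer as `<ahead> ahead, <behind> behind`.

Reachable from 207a67f: {207a67f, c073efb}.
Reachable from 99d9598: {7bf22d6, 99d9598, bc1813c, c073efb}.
Only in 207a67f's history (ahead): {207a67f} — 1.
Only in 99d9598's history (behind): {7bf22d6, 99d9598, bc1813c} — 3.

1 ahead, 3 behind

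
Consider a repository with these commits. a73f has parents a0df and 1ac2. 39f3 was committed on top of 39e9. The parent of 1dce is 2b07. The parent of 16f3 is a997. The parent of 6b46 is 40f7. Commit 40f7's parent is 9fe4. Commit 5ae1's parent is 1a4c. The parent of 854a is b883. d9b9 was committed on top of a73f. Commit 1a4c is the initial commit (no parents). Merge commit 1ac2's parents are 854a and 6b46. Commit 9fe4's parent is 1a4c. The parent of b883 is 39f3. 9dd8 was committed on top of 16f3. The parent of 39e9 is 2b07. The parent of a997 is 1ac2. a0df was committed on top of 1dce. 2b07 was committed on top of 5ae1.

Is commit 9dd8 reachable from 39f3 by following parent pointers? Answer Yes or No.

Ancestors of 39f3: {1a4c, 2b07, 39e9, 39f3, 5ae1}.
9dd8 is not in that set, so it is not an ancestor of 39f3.

No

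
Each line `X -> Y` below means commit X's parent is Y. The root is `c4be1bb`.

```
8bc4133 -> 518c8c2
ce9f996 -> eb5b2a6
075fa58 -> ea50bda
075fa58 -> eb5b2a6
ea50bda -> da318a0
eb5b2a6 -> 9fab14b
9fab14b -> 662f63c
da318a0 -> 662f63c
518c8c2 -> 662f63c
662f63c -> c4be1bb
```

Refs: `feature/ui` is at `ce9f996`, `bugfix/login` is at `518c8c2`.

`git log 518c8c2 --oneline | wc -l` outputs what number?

Walking parent pointers from 518c8c2: reachable set = {518c8c2, 662f63c, c4be1bb}.
That is 3 commits.

3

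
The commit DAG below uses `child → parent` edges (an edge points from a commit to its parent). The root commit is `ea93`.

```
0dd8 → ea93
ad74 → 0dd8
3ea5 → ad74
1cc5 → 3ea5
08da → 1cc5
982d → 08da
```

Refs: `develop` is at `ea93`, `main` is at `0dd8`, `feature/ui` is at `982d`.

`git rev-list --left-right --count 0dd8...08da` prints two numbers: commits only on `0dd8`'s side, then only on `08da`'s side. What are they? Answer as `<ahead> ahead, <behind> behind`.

Reachable from 0dd8: {0dd8, ea93}.
Reachable from 08da: {08da, 0dd8, 1cc5, 3ea5, ad74, ea93}.
Only in 0dd8's history (ahead): {} — 0.
Only in 08da's history (behind): {08da, 1cc5, 3ea5, ad74} — 4.

0 ahead, 4 behind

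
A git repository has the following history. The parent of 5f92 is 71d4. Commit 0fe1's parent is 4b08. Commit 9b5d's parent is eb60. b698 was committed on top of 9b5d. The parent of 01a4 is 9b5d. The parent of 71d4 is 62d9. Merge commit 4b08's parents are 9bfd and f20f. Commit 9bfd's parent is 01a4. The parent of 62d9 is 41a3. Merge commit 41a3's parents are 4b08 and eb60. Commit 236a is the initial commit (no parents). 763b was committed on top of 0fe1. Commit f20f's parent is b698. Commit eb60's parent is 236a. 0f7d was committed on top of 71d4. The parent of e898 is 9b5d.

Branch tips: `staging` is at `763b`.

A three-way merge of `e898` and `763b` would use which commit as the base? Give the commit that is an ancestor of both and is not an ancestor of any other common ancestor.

Ancestors of e898: {236a, 9b5d, e898, eb60}.
Ancestors of 763b: {01a4, 0fe1, 236a, 4b08, 763b, 9b5d, 9bfd, b698, eb60, f20f}.
Common ancestors: {236a, 9b5d, eb60}.
Among these, 9b5d is not an ancestor of any other common ancestor — it is the merge base.

9b5d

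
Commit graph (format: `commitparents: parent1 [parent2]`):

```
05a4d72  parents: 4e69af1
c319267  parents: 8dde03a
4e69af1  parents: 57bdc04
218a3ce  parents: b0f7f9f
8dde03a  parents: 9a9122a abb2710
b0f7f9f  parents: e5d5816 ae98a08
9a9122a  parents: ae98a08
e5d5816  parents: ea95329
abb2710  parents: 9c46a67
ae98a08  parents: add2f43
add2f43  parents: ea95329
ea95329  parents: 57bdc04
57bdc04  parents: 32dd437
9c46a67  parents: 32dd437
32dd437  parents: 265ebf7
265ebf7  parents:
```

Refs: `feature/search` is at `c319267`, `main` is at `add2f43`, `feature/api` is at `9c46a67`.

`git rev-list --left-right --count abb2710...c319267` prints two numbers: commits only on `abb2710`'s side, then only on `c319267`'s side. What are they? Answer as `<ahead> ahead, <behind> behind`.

Reachable from abb2710: {265ebf7, 32dd437, 9c46a67, abb2710}.
Reachable from c319267: {265ebf7, 32dd437, 57bdc04, 8dde03a, 9a9122a, 9c46a67, abb2710, add2f43, ae98a08, c319267, ea95329}.
Only in abb2710's history (ahead): {} — 0.
Only in c319267's history (behind): {57bdc04, 8dde03a, 9a9122a, add2f43, ae98a08, c319267, ea95329} — 7.

0 ahead, 7 behind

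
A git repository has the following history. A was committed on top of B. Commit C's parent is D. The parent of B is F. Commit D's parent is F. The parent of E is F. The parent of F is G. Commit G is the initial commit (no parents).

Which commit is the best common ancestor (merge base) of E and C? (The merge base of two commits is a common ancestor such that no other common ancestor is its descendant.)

Ancestors of E: {E, F, G}.
Ancestors of C: {C, D, F, G}.
Common ancestors: {F, G}.
Among these, F is not an ancestor of any other common ancestor — it is the merge base.

F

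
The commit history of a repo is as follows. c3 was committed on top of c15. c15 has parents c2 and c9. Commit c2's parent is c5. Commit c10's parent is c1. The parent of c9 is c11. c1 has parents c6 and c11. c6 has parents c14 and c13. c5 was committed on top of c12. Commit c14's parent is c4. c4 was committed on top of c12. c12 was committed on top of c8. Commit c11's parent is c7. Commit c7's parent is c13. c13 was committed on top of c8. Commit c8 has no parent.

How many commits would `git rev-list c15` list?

Walking parent pointers from c15: reachable set = {c11, c12, c13, c15, c2, c5, c7, c8, c9}.
That is 9 commits.

9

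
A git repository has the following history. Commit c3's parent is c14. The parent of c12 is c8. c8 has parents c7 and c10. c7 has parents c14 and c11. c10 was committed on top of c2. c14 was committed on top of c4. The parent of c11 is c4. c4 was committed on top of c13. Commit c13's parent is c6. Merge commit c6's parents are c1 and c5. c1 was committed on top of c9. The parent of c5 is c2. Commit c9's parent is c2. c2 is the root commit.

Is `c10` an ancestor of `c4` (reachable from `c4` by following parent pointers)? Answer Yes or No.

Ancestors of c4: {c1, c13, c2, c4, c5, c6, c9}.
c10 is not in that set, so it is not an ancestor of c4.

No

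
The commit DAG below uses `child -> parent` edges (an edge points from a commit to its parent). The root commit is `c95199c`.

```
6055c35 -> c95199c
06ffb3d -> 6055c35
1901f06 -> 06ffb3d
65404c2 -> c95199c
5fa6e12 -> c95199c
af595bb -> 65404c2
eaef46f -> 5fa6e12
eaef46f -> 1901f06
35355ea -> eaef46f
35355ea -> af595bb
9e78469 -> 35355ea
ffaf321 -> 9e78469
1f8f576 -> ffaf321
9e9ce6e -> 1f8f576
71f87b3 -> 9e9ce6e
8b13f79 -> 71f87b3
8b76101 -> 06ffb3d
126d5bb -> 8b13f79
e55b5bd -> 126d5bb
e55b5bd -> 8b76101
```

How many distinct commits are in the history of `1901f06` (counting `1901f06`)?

Walking parent pointers from 1901f06: reachable set = {06ffb3d, 1901f06, 6055c35, c95199c}.
That is 4 commits.

4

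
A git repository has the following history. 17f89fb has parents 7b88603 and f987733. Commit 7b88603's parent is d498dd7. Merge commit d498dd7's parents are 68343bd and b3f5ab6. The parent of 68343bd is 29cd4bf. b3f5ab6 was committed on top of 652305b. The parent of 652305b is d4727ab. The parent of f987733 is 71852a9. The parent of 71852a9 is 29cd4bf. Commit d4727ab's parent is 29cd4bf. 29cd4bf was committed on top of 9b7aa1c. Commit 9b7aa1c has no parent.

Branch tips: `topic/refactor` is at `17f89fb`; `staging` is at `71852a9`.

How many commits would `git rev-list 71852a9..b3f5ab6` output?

Reachable from b3f5ab6: {29cd4bf, 652305b, 9b7aa1c, b3f5ab6, d4727ab}.
Reachable from 71852a9: {29cd4bf, 71852a9, 9b7aa1c}.
In b3f5ab6's history but not 71852a9's: {652305b, b3f5ab6, d4727ab} — 3 commits.

3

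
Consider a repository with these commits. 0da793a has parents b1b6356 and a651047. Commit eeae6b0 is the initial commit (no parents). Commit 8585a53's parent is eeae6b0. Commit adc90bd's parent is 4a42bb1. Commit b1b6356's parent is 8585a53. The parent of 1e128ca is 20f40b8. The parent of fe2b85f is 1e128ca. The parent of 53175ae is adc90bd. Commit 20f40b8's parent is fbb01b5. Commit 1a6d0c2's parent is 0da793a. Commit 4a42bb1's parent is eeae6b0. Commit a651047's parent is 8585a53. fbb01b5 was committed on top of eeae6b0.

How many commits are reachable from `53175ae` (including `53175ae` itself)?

4

Walking parent pointers from 53175ae: reachable set = {4a42bb1, 53175ae, adc90bd, eeae6b0}.
That is 4 commits.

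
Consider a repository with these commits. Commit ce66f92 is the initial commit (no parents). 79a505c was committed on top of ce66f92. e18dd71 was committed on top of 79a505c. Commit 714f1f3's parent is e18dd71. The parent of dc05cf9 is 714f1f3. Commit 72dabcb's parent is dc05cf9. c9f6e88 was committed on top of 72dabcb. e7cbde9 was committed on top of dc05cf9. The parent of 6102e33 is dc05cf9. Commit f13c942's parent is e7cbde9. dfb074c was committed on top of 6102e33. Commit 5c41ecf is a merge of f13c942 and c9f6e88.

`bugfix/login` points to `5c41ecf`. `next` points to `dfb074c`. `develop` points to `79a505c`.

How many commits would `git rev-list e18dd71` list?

3

Walking parent pointers from e18dd71: reachable set = {79a505c, ce66f92, e18dd71}.
That is 3 commits.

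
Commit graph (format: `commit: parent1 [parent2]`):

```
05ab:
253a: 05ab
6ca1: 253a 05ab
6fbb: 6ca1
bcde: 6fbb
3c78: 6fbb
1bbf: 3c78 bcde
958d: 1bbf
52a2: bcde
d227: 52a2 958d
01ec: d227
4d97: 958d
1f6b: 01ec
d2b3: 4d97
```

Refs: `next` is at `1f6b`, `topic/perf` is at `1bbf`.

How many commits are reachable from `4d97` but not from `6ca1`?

6

Reachable from 4d97: {05ab, 1bbf, 253a, 3c78, 4d97, 6ca1, 6fbb, 958d, bcde}.
Reachable from 6ca1: {05ab, 253a, 6ca1}.
In 4d97's history but not 6ca1's: {1bbf, 3c78, 4d97, 6fbb, 958d, bcde} — 6 commits.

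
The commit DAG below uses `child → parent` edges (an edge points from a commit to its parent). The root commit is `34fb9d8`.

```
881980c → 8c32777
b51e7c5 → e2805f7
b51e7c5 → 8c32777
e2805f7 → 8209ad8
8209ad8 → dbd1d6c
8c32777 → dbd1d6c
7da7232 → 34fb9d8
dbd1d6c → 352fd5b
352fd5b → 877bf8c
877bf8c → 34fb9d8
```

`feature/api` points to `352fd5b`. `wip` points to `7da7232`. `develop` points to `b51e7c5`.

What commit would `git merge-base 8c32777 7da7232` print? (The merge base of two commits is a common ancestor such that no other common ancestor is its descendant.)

34fb9d8

Ancestors of 8c32777: {34fb9d8, 352fd5b, 877bf8c, 8c32777, dbd1d6c}.
Ancestors of 7da7232: {34fb9d8, 7da7232}.
Common ancestors: {34fb9d8}.
The only common ancestor is 34fb9d8, so it is the merge base.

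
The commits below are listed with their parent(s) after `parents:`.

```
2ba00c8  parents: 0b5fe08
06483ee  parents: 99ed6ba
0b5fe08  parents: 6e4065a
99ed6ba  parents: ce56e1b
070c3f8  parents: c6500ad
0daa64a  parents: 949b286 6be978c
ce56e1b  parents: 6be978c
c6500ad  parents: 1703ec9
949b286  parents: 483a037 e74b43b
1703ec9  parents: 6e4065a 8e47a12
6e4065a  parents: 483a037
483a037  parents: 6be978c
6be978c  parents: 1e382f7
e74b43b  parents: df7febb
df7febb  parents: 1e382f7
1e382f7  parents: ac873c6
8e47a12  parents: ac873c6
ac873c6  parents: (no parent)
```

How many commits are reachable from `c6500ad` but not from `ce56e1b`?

5

Reachable from c6500ad: {1703ec9, 1e382f7, 483a037, 6be978c, 6e4065a, 8e47a12, ac873c6, c6500ad}.
Reachable from ce56e1b: {1e382f7, 6be978c, ac873c6, ce56e1b}.
In c6500ad's history but not ce56e1b's: {1703ec9, 483a037, 6e4065a, 8e47a12, c6500ad} — 5 commits.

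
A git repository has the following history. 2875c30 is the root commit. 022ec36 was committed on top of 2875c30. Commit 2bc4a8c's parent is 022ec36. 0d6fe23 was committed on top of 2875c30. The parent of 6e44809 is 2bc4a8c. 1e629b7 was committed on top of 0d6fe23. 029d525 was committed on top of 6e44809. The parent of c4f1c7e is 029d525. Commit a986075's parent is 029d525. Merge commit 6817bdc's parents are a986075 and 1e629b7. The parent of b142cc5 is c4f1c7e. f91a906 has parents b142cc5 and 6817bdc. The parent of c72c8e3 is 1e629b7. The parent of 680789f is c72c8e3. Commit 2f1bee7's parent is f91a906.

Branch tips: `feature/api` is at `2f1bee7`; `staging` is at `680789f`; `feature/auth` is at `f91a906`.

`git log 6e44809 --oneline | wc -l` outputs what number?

Walking parent pointers from 6e44809: reachable set = {022ec36, 2875c30, 2bc4a8c, 6e44809}.
That is 4 commits.

4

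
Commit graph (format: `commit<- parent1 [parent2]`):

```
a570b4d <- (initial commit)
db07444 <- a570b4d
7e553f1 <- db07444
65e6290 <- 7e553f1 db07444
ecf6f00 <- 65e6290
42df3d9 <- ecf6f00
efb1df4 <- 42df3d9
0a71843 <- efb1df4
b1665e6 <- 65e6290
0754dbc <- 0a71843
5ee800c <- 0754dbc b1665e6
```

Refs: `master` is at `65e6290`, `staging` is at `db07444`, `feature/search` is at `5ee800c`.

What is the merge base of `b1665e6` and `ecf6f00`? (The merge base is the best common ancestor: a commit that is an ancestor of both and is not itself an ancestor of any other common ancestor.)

65e6290

Ancestors of b1665e6: {65e6290, 7e553f1, a570b4d, b1665e6, db07444}.
Ancestors of ecf6f00: {65e6290, 7e553f1, a570b4d, db07444, ecf6f00}.
Common ancestors: {65e6290, 7e553f1, a570b4d, db07444}.
Among these, 65e6290 is not an ancestor of any other common ancestor — it is the merge base.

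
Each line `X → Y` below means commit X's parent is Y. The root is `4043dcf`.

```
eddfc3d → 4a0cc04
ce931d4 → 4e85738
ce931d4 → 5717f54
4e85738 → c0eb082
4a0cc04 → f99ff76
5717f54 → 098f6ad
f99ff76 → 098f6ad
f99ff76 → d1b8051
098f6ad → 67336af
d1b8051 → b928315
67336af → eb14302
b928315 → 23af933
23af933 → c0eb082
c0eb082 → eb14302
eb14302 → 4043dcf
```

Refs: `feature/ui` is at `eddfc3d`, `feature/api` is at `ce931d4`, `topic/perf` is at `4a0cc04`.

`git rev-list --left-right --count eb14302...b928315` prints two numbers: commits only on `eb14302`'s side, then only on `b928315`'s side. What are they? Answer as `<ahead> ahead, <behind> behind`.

0 ahead, 3 behind

Reachable from eb14302: {4043dcf, eb14302}.
Reachable from b928315: {23af933, 4043dcf, b928315, c0eb082, eb14302}.
Only in eb14302's history (ahead): {} — 0.
Only in b928315's history (behind): {23af933, b928315, c0eb082} — 3.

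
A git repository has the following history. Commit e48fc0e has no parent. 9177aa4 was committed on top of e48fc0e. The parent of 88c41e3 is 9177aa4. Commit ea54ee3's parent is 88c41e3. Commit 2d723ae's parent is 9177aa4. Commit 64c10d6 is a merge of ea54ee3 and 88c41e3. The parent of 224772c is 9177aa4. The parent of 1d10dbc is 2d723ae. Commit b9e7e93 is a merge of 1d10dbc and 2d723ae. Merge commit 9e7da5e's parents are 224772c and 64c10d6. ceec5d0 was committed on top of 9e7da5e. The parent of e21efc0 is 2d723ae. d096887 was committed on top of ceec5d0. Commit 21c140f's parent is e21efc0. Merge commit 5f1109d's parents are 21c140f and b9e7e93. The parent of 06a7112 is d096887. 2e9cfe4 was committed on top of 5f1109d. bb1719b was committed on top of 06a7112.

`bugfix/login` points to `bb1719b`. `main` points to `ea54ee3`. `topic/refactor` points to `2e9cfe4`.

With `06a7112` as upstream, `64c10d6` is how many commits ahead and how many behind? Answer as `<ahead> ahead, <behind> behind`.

0 ahead, 5 behind

Reachable from 64c10d6: {64c10d6, 88c41e3, 9177aa4, e48fc0e, ea54ee3}.
Reachable from 06a7112: {06a7112, 224772c, 64c10d6, 88c41e3, 9177aa4, 9e7da5e, ceec5d0, d096887, e48fc0e, ea54ee3}.
Only in 64c10d6's history (ahead): {} — 0.
Only in 06a7112's history (behind): {06a7112, 224772c, 9e7da5e, ceec5d0, d096887} — 5.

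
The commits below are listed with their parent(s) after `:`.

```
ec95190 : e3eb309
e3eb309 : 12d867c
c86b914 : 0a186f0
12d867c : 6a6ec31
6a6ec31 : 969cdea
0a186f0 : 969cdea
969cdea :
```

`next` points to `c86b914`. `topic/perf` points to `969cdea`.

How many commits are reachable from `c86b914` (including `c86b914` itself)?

3

Walking parent pointers from c86b914: reachable set = {0a186f0, 969cdea, c86b914}.
That is 3 commits.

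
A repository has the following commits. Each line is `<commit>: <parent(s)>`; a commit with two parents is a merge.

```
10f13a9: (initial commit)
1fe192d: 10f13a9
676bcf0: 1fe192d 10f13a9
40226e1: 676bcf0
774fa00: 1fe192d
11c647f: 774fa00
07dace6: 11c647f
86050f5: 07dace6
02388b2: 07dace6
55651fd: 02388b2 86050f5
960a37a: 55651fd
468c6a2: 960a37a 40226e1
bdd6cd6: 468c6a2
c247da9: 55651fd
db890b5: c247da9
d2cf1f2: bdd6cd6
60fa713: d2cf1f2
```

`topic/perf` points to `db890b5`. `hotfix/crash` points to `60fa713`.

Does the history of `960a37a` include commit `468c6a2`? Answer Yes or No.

Ancestors of 960a37a: {02388b2, 07dace6, 10f13a9, 11c647f, 1fe192d, 55651fd, 774fa00, 86050f5, 960a37a}.
468c6a2 is not in that set, so it is not an ancestor of 960a37a.

No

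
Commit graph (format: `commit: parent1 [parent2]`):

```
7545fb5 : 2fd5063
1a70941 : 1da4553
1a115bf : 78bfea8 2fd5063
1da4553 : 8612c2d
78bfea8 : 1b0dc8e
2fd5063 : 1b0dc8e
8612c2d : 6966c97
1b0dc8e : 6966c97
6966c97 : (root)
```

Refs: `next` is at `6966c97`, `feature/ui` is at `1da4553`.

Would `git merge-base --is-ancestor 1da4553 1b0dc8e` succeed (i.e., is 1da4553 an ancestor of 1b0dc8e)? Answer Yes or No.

No

Ancestors of 1b0dc8e: {1b0dc8e, 6966c97}.
1da4553 is not in that set, so it is not an ancestor of 1b0dc8e.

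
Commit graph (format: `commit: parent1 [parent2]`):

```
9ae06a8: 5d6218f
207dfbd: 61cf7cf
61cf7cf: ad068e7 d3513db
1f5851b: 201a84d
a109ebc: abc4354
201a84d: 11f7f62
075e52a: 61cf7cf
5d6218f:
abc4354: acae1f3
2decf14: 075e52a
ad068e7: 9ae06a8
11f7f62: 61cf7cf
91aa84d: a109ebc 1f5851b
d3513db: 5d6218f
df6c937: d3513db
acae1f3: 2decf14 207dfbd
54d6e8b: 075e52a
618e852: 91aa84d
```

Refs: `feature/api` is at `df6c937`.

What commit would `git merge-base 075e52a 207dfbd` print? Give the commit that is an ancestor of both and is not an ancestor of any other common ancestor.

Ancestors of 075e52a: {075e52a, 5d6218f, 61cf7cf, 9ae06a8, ad068e7, d3513db}.
Ancestors of 207dfbd: {207dfbd, 5d6218f, 61cf7cf, 9ae06a8, ad068e7, d3513db}.
Common ancestors: {5d6218f, 61cf7cf, 9ae06a8, ad068e7, d3513db}.
Among these, 61cf7cf is not an ancestor of any other common ancestor — it is the merge base.

61cf7cf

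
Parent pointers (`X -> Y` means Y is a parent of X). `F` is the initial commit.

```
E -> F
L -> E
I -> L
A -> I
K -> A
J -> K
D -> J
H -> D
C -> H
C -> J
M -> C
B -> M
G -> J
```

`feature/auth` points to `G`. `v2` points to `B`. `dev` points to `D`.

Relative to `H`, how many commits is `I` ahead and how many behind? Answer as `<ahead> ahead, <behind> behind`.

0 ahead, 5 behind

Reachable from I: {E, F, I, L}.
Reachable from H: {A, D, E, F, H, I, J, K, L}.
Only in I's history (ahead): {} — 0.
Only in H's history (behind): {A, D, H, J, K} — 5.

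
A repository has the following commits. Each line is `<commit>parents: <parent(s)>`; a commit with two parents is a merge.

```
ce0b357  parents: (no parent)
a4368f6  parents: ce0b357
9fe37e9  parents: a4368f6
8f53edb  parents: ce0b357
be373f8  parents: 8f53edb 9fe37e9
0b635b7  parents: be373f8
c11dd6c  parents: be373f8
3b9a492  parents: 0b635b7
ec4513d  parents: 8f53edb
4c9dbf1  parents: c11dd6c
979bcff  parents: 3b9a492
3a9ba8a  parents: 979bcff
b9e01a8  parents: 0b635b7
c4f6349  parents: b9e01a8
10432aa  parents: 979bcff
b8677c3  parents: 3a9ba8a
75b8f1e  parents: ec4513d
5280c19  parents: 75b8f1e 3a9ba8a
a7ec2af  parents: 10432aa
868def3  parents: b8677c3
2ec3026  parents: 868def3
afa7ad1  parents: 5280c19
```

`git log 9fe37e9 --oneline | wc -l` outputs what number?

3

Walking parent pointers from 9fe37e9: reachable set = {9fe37e9, a4368f6, ce0b357}.
That is 3 commits.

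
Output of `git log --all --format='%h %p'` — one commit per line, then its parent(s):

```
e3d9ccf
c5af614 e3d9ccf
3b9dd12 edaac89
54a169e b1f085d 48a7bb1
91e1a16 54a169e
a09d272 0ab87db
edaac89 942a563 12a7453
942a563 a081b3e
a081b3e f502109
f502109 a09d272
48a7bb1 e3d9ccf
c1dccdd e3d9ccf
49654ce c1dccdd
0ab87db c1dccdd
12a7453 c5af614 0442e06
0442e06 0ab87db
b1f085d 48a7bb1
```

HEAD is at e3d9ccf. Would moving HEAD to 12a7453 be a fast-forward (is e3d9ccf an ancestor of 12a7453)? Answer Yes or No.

A fast-forward from e3d9ccf to 12a7453 is possible iff e3d9ccf is an ancestor of 12a7453.
Ancestors of 12a7453: {0442e06, 0ab87db, 12a7453, c1dccdd, c5af614, e3d9ccf}.
e3d9ccf is among them, so fast-forward is possible.

Yes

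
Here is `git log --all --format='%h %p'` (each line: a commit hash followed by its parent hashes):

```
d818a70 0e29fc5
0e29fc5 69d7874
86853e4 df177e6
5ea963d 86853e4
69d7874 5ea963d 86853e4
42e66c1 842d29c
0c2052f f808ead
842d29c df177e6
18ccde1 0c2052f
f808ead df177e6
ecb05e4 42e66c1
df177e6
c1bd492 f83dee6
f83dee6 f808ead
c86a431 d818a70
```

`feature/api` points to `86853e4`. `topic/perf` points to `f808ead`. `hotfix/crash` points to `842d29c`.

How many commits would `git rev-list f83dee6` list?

3

Walking parent pointers from f83dee6: reachable set = {df177e6, f808ead, f83dee6}.
That is 3 commits.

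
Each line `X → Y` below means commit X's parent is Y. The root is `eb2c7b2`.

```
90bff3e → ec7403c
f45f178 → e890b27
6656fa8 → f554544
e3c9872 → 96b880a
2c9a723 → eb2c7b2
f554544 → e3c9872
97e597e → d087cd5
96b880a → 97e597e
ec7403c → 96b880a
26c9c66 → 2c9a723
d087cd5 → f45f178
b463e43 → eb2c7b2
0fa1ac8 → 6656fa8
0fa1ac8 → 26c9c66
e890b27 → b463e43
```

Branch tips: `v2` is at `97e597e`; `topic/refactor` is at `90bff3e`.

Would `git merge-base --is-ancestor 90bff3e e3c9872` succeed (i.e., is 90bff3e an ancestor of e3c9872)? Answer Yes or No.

No

Ancestors of e3c9872: {96b880a, 97e597e, b463e43, d087cd5, e3c9872, e890b27, eb2c7b2, f45f178}.
90bff3e is not in that set, so it is not an ancestor of e3c9872.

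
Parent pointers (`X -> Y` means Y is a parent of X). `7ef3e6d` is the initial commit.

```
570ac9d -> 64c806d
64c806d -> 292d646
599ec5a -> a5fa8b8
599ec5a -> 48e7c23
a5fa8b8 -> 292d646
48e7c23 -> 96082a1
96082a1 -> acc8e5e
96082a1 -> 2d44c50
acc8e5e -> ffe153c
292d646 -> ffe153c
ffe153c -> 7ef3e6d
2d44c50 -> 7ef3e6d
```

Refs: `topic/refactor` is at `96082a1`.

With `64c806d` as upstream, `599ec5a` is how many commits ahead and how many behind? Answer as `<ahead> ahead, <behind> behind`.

6 ahead, 1 behind

Reachable from 599ec5a: {292d646, 2d44c50, 48e7c23, 599ec5a, 7ef3e6d, 96082a1, a5fa8b8, acc8e5e, ffe153c}.
Reachable from 64c806d: {292d646, 64c806d, 7ef3e6d, ffe153c}.
Only in 599ec5a's history (ahead): {2d44c50, 48e7c23, 599ec5a, 96082a1, a5fa8b8, acc8e5e} — 6.
Only in 64c806d's history (behind): {64c806d} — 1.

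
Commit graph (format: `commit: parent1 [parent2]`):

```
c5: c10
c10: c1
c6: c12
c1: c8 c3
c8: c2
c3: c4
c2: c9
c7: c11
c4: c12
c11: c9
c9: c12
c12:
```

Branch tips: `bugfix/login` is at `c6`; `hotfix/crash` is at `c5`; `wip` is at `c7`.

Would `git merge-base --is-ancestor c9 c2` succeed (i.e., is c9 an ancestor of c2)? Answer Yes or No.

Ancestors of c2 (commits reachable by following parents): {c12, c2, c9}.
c9 is in that set, so it is an ancestor of c2.

Yes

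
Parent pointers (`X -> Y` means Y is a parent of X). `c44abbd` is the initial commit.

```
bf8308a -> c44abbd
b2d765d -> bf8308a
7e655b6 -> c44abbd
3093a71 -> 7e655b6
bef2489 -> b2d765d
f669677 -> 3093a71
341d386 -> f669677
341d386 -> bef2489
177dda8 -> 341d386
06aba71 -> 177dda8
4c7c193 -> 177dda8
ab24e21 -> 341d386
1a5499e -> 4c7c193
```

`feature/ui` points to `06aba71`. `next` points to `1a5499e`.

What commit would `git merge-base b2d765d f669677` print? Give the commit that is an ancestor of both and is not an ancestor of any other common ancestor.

c44abbd

Ancestors of b2d765d: {b2d765d, bf8308a, c44abbd}.
Ancestors of f669677: {3093a71, 7e655b6, c44abbd, f669677}.
Common ancestors: {c44abbd}.
The only common ancestor is c44abbd, so it is the merge base.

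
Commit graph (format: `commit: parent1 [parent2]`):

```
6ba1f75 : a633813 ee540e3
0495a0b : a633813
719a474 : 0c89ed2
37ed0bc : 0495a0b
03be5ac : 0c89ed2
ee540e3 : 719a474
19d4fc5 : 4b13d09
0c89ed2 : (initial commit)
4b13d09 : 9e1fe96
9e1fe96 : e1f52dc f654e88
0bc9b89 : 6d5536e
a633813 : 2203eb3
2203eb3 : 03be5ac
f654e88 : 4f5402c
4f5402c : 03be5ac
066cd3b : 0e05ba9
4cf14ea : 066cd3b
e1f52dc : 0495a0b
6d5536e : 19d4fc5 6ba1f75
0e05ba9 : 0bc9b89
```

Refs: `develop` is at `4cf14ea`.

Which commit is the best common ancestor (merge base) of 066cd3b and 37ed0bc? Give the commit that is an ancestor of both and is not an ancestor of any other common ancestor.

0495a0b

Ancestors of 066cd3b: {03be5ac, 0495a0b, 066cd3b, 0bc9b89, 0c89ed2, 0e05ba9, 19d4fc5, 2203eb3, 4b13d09, 4f5402c, 6ba1f75, 6d5536e, 719a474, 9e1fe96, a633813, e1f52dc, ee540e3, f654e88}.
Ancestors of 37ed0bc: {03be5ac, 0495a0b, 0c89ed2, 2203eb3, 37ed0bc, a633813}.
Common ancestors: {03be5ac, 0495a0b, 0c89ed2, 2203eb3, a633813}.
Among these, 0495a0b is not an ancestor of any other common ancestor — it is the merge base.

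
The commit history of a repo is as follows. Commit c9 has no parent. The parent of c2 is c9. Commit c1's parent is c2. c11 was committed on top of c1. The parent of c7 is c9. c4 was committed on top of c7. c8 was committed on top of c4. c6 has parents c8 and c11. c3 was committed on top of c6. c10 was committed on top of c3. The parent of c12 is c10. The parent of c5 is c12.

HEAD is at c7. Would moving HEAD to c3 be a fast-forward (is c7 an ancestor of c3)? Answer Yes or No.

Yes

A fast-forward from c7 to c3 is possible iff c7 is an ancestor of c3.
Ancestors of c3: {c1, c11, c2, c3, c4, c6, c7, c8, c9}.
c7 is among them, so fast-forward is possible.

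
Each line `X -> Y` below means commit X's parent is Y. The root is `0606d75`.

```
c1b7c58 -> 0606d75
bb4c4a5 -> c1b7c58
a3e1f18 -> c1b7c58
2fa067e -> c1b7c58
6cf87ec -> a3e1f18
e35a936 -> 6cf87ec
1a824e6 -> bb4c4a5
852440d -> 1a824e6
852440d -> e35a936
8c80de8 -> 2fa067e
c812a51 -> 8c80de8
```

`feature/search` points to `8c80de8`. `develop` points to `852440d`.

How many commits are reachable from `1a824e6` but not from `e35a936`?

2

Reachable from 1a824e6: {0606d75, 1a824e6, bb4c4a5, c1b7c58}.
Reachable from e35a936: {0606d75, 6cf87ec, a3e1f18, c1b7c58, e35a936}.
In 1a824e6's history but not e35a936's: {1a824e6, bb4c4a5} — 2 commits.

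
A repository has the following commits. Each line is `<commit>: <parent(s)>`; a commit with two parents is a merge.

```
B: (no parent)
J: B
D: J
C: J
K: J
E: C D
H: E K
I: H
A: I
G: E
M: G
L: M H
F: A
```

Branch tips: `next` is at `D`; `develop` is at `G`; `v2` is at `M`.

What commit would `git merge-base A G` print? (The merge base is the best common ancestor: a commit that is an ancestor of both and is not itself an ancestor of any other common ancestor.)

E

Ancestors of A: {A, B, C, D, E, H, I, J, K}.
Ancestors of G: {B, C, D, E, G, J}.
Common ancestors: {B, C, D, E, J}.
Among these, E is not an ancestor of any other common ancestor — it is the merge base.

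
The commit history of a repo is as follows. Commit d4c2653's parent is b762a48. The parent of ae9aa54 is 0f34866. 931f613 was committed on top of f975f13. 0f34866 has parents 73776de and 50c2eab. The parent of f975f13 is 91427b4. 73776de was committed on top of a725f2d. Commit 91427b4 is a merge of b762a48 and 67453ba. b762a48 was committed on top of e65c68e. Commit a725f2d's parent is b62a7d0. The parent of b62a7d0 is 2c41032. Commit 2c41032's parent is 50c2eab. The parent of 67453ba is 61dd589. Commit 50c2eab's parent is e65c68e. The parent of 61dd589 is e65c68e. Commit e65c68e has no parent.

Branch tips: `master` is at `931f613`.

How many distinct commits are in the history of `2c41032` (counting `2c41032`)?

Walking parent pointers from 2c41032: reachable set = {2c41032, 50c2eab, e65c68e}.
That is 3 commits.

3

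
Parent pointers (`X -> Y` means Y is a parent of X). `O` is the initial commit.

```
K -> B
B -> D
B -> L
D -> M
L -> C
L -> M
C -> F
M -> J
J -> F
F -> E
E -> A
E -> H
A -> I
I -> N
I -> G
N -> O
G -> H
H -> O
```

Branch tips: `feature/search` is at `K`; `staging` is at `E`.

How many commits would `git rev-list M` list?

Walking parent pointers from M: reachable set = {A, E, F, G, H, I, J, M, N, O}.
That is 10 commits.

10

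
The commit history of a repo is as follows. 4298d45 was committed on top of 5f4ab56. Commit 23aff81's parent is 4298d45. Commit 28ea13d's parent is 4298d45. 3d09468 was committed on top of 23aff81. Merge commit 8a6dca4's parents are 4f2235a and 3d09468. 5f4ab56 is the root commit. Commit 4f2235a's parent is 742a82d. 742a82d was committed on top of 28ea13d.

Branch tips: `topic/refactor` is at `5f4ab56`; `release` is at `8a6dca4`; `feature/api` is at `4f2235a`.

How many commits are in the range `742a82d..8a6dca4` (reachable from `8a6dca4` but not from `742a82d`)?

4

Reachable from 8a6dca4: {23aff81, 28ea13d, 3d09468, 4298d45, 4f2235a, 5f4ab56, 742a82d, 8a6dca4}.
Reachable from 742a82d: {28ea13d, 4298d45, 5f4ab56, 742a82d}.
In 8a6dca4's history but not 742a82d's: {23aff81, 3d09468, 4f2235a, 8a6dca4} — 4 commits.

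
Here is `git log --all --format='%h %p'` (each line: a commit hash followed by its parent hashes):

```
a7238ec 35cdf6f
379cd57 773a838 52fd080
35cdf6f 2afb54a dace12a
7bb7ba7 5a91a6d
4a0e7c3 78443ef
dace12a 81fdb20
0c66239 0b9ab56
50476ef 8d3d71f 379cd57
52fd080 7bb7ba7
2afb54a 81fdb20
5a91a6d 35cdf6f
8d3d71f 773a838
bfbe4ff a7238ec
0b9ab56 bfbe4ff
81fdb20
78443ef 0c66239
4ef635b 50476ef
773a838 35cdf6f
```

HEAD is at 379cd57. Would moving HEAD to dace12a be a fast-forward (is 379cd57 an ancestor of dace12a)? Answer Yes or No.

A fast-forward from 379cd57 to dace12a is possible iff 379cd57 is an ancestor of dace12a.
Ancestors of dace12a: {81fdb20, dace12a}.
379cd57 is not among them, so fast-forward is not possible.

No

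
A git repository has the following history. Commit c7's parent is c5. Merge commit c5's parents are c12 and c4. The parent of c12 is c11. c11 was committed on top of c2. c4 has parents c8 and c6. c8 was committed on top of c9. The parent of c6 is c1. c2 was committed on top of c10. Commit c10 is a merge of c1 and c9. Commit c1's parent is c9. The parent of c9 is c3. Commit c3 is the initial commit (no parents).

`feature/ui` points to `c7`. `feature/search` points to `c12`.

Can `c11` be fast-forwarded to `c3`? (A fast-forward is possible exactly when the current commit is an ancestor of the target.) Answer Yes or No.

A fast-forward from c11 to c3 is possible iff c11 is an ancestor of c3.
Ancestors of c3: {c3}.
c11 is not among them, so fast-forward is not possible.

No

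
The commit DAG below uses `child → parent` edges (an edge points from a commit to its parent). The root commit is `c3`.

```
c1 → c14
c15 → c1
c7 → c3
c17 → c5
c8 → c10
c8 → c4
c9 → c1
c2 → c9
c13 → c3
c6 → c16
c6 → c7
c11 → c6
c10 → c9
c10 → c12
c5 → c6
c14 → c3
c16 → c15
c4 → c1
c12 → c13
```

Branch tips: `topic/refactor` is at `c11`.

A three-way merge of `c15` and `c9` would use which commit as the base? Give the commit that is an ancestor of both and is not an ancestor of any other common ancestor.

Ancestors of c15: {c1, c14, c15, c3}.
Ancestors of c9: {c1, c14, c3, c9}.
Common ancestors: {c1, c14, c3}.
Among these, c1 is not an ancestor of any other common ancestor — it is the merge base.

c1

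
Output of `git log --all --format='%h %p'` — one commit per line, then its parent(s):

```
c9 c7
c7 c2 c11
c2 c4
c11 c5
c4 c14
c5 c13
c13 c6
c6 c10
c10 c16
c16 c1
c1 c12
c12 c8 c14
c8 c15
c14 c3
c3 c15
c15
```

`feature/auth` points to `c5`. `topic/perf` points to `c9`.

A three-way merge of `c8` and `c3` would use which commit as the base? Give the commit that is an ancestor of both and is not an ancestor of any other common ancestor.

c15

Ancestors of c8: {c15, c8}.
Ancestors of c3: {c15, c3}.
Common ancestors: {c15}.
The only common ancestor is c15, so it is the merge base.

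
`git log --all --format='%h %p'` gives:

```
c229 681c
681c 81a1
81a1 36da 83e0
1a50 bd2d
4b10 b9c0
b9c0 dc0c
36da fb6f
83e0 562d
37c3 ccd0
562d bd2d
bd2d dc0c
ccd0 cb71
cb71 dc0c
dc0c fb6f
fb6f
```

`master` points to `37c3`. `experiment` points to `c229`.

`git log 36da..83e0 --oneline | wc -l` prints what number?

Reachable from 83e0: {562d, 83e0, bd2d, dc0c, fb6f}.
Reachable from 36da: {36da, fb6f}.
In 83e0's history but not 36da's: {562d, 83e0, bd2d, dc0c} — 4 commits.

4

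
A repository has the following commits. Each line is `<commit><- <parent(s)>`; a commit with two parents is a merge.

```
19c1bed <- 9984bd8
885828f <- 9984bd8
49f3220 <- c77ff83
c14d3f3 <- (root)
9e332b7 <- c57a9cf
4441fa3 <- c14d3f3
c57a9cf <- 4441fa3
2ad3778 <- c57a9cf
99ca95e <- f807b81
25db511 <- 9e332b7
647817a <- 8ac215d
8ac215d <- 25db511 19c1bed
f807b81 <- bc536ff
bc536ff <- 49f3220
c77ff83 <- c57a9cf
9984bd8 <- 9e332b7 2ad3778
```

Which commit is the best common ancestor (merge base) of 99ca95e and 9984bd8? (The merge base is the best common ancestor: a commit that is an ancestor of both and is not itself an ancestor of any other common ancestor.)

Ancestors of 99ca95e: {4441fa3, 49f3220, 99ca95e, bc536ff, c14d3f3, c57a9cf, c77ff83, f807b81}.
Ancestors of 9984bd8: {2ad3778, 4441fa3, 9984bd8, 9e332b7, c14d3f3, c57a9cf}.
Common ancestors: {4441fa3, c14d3f3, c57a9cf}.
Among these, c57a9cf is not an ancestor of any other common ancestor — it is the merge base.

c57a9cf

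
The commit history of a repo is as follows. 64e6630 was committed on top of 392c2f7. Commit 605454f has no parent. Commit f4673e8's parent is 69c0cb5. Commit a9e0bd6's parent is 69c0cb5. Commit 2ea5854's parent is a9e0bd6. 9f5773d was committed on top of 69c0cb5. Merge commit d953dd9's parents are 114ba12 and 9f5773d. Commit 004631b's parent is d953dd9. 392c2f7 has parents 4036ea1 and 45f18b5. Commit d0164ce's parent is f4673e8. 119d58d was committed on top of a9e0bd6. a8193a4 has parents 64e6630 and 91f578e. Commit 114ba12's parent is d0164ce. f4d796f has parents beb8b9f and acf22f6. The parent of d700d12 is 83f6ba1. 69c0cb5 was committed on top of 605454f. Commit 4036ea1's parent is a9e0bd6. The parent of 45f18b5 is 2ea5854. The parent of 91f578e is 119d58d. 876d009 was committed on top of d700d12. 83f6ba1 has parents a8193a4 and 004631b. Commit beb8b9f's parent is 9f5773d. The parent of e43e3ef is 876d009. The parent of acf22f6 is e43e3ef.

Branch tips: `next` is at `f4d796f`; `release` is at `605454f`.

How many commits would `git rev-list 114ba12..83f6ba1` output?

13

Reachable from 83f6ba1: {004631b, 114ba12, 119d58d, 2ea5854, 392c2f7, 4036ea1, 45f18b5, 605454f, 64e6630, 69c0cb5, 83f6ba1, 91f578e, 9f5773d, a8193a4, a9e0bd6, d0164ce, d953dd9, f4673e8}.
Reachable from 114ba12: {114ba12, 605454f, 69c0cb5, d0164ce, f4673e8}.
In 83f6ba1's history but not 114ba12's: {004631b, 119d58d, 2ea5854, 392c2f7, 4036ea1, 45f18b5, 64e6630, 83f6ba1, 91f578e, 9f5773d, a8193a4, a9e0bd6, d953dd9} — 13 commits.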